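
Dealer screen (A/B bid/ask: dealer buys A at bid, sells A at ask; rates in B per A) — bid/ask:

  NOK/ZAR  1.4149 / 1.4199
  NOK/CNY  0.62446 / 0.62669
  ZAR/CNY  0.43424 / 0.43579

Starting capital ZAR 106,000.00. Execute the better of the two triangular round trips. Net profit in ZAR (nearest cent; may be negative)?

Net profit: ZAR 973.32

Best loop ZAR → NOK → CNY → ZAR:
ZAR 106,000.00 ÷ 1.4199 (buy NOK at ask) = NOK 74,653.14
NOK 74,653.14 × 0.62446 (sell NOK at bid) = CNY 46,617.90
CNY 46,617.90 ÷ 0.43579 (buy ZAR at ask) = ZAR 106,973.32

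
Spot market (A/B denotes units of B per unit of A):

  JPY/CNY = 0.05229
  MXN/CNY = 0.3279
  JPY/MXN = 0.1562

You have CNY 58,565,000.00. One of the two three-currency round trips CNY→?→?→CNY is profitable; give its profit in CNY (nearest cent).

Profit: CNY 1,225,797.10

Profitable loop is CNY → MXN → JPY → CNY:
CNY 58,565,000.00 ÷ 0.3279 = MXN 178,606,282.40
MXN 178,606,282.40 ÷ 0.1562 = JPY 1,143,446,110
JPY 1,143,446,110 × 0.05229 = CNY 59,790,797.10
Profit = CNY 59,790,797.10 − CNY 58,565,000.00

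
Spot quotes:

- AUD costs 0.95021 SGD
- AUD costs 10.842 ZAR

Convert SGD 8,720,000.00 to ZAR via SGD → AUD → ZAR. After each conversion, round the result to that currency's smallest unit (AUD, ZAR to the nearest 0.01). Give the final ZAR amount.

SGD 8,720,000.00 ÷ 0.95021 = AUD 9,176,918.79
AUD 9,176,918.79 × 10.842 = ZAR 99,496,153.52

ZAR 99,496,153.52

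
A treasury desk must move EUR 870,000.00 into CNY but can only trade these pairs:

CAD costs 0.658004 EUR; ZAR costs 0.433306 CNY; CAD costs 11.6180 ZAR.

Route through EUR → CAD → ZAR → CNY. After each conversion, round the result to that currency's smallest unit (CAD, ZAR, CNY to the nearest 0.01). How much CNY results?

CNY 6,656,053.33

EUR 870,000.00 ÷ 0.658004 = CAD 1,322,180.41
CAD 1,322,180.41 × 11.6180 = ZAR 15,361,092.00
ZAR 15,361,092.00 × 0.433306 = CNY 6,656,053.33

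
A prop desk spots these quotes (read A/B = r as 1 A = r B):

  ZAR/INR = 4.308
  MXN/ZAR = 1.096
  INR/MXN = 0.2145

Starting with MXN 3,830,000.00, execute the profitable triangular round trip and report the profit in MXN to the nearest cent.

Profitable loop is MXN → ZAR → INR → MXN:
MXN 3,830,000.00 × 1.096 = ZAR 4,197,680.00
ZAR 4,197,680.00 × 4.308 = INR 18,083,605.44
INR 18,083,605.44 × 0.2145 = MXN 3,878,933.37
Profit = MXN 3,878,933.37 − MXN 3,830,000.00

Profit: MXN 48,933.37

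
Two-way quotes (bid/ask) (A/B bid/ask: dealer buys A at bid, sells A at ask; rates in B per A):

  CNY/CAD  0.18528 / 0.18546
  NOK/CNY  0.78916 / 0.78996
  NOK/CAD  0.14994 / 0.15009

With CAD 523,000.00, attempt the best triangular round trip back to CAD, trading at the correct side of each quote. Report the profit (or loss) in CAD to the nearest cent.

Net profit: CAD 12,258.83

Best loop CAD → CNY → NOK → CAD:
CAD 523,000.00 ÷ 0.18546 (buy CNY at ask) = CNY 2,820,015.10
CNY 2,820,015.10 ÷ 0.78996 (buy NOK at ask) = NOK 3,569,820.11
NOK 3,569,820.11 × 0.14994 (sell NOK at bid) = CAD 535,258.83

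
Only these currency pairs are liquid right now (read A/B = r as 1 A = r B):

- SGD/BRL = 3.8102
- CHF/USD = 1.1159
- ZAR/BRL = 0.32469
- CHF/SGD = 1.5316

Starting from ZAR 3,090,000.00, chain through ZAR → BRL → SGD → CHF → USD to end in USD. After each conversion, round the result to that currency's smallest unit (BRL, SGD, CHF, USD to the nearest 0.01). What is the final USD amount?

USD 191,849.00

ZAR 3,090,000.00 × 0.32469 = BRL 1,003,292.10
BRL 1,003,292.10 ÷ 3.8102 = SGD 263,317.44
SGD 263,317.44 ÷ 1.5316 = CHF 171,923.11
CHF 171,923.11 × 1.1159 = USD 191,849.00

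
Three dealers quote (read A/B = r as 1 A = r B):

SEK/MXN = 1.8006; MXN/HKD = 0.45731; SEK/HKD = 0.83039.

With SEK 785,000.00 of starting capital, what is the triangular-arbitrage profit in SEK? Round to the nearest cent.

Profitable loop is SEK → HKD → MXN → SEK:
SEK 785,000.00 × 0.83039 = HKD 651,856.15
HKD 651,856.15 ÷ 0.45731 = MXN 1,425,414.16
MXN 1,425,414.16 ÷ 1.8006 = SEK 791,632.88
Profit = SEK 791,632.88 − SEK 785,000.00

Profit: SEK 6,632.88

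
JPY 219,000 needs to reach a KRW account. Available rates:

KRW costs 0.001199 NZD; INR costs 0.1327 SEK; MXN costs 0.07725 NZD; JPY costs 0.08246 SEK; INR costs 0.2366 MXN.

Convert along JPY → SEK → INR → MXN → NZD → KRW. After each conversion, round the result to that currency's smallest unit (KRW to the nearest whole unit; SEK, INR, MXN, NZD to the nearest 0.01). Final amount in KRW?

JPY 219,000 × 0.08246 = SEK 18,058.74
SEK 18,058.74 ÷ 0.1327 = INR 136,086.96
INR 136,086.96 × 0.2366 = MXN 32,198.17
MXN 32,198.17 × 0.07725 = NZD 2,487.31
NZD 2,487.31 ÷ 0.001199 = KRW 2,074,487

KRW 2,074,487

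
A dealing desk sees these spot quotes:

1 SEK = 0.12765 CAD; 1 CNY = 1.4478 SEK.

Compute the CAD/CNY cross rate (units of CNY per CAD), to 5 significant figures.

1 CAD ÷ 0.12765 = 7.83392 SEK
7.83392 SEK ÷ 1.4478 = 5.41091 CNY

CAD/CNY = 5.4109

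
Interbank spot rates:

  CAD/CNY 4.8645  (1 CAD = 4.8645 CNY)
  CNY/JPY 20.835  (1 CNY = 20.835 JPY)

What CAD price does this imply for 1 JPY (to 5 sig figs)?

1 JPY ÷ 20.835 = 0.0479962 CNY
0.0479962 CNY ÷ 4.8645 = 0.00986662 CAD

JPY/CAD = 0.0098666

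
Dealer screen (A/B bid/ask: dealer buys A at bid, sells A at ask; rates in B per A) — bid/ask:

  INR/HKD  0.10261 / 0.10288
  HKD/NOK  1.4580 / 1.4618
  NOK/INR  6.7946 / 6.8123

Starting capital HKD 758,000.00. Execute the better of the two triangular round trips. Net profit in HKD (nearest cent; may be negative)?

Net profit: HKD 12,513.61

Best loop HKD → NOK → INR → HKD:
HKD 758,000.00 × 1.4580 (sell HKD at bid) = NOK 1,105,164.00
NOK 1,105,164.00 × 6.7946 (sell NOK at bid) = INR 7,509,147.31
INR 7,509,147.31 × 0.10261 (sell INR at bid) = HKD 770,513.61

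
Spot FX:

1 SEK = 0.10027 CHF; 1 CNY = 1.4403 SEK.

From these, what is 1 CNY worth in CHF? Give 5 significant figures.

CNY/CHF = 0.14442

1 CNY × 1.4403 = 1.4403 SEK
1.4403 SEK × 0.10027 = 0.144419 CHF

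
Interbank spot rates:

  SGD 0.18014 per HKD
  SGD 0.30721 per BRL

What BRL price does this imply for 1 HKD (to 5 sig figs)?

HKD/BRL = 0.58637

1 HKD × 0.18014 = 0.18014 SGD
0.18014 SGD ÷ 0.30721 = 0.586374 BRL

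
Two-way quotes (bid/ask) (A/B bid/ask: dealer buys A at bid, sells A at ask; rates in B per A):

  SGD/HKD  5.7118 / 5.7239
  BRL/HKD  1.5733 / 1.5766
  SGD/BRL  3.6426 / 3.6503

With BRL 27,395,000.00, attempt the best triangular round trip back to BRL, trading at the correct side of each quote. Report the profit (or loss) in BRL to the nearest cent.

Net profit: BRL 33,514.86

Best loop BRL → HKD → SGD → BRL:
BRL 27,395,000.00 × 1.5733 (sell BRL at bid) = HKD 43,100,553.50
HKD 43,100,553.50 ÷ 5.7239 (buy SGD at ask) = SGD 7,529,927.76
SGD 7,529,927.76 × 3.6426 (sell SGD at bid) = BRL 27,428,514.86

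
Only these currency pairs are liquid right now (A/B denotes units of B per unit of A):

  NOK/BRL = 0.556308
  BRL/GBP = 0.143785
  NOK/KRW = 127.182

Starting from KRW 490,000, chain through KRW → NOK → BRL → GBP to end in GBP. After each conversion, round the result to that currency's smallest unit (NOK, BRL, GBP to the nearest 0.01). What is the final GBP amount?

KRW 490,000 ÷ 127.182 = NOK 3,852.75
NOK 3,852.75 × 0.556308 = BRL 2,143.32
BRL 2,143.32 × 0.143785 = GBP 308.18

GBP 308.18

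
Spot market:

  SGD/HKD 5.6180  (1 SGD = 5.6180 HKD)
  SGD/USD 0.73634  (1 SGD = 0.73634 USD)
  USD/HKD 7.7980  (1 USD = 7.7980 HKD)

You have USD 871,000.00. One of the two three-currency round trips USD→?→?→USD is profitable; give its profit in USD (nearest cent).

Profitable loop is USD → HKD → SGD → USD:
USD 871,000.00 × 7.7980 = HKD 6,792,058.00
HKD 6,792,058.00 ÷ 5.6180 = SGD 1,208,981.49
SGD 1,208,981.49 × 0.73634 = USD 890,221.43
Profit = USD 890,221.43 − USD 871,000.00

Profit: USD 19,221.43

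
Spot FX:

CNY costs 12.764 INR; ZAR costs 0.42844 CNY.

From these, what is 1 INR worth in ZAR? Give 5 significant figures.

INR/ZAR = 0.18286

1 INR ÷ 12.764 = 0.0783453 CNY
0.0783453 CNY ÷ 0.42844 = 0.182862 ZAR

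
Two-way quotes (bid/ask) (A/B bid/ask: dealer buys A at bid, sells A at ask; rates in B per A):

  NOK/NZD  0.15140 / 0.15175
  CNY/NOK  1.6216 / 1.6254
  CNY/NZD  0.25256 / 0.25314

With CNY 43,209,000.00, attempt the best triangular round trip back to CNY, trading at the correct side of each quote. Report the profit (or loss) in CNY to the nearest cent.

Net profit: CNY 1,034,536.01

Best loop CNY → NZD → NOK → CNY:
CNY 43,209,000.00 × 0.25256 (sell CNY at bid) = NZD 10,912,865.04
NZD 10,912,865.04 ÷ 0.15175 (buy NOK at ask) = NOK 71,913,443.43
NOK 71,913,443.43 ÷ 1.6254 (buy CNY at ask) = CNY 44,243,536.01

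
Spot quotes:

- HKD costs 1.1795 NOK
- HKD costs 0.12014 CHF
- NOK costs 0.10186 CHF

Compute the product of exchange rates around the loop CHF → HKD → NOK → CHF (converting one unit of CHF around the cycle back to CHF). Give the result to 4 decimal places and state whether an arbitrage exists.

1.0000 (no arbitrage)

Around CHF → HKD → NOK → CHF: 1 ÷ 0.12014 × 1.1795 × 0.10186 = 1.000032
Product ≈ 1 (deviation 0.003%, within rounding noise).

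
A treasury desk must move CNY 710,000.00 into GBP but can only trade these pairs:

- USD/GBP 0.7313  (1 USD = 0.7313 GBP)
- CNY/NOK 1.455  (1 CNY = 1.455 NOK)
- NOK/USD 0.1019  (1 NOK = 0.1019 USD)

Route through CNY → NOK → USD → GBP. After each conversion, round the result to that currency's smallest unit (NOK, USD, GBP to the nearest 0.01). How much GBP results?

CNY 710,000.00 × 1.455 = NOK 1,033,050.00
NOK 1,033,050.00 × 0.1019 = USD 105,267.79
USD 105,267.79 × 0.7313 = GBP 76,982.33

GBP 76,982.33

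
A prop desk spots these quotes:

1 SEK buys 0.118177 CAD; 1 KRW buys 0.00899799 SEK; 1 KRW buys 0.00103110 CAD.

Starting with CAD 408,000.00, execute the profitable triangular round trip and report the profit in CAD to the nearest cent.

Profitable loop is CAD → KRW → SEK → CAD:
CAD 408,000.00 ÷ 0.00103110 = KRW 395,693,919
KRW 395,693,919 × 0.00899799 = SEK 3,560,449.93
SEK 3,560,449.93 × 0.118177 = CAD 420,763.29
Profit = CAD 420,763.29 − CAD 408,000.00

Profit: CAD 12,763.29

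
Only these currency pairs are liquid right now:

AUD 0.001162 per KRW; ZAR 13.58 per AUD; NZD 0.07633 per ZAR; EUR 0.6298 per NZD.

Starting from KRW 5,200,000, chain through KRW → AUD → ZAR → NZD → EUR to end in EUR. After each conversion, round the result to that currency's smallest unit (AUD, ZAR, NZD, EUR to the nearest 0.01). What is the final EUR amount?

KRW 5,200,000 × 0.001162 = AUD 6,042.40
AUD 6,042.40 × 13.58 = ZAR 82,055.79
ZAR 82,055.79 × 0.07633 = NZD 6,263.32
NZD 6,263.32 × 0.6298 = EUR 3,944.64

EUR 3,944.64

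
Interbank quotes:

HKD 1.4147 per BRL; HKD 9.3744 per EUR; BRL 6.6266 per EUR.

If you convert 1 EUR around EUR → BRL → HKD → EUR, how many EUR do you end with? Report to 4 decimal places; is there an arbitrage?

1.0000 (no arbitrage)

Around EUR → BRL → HKD → EUR: 1 × 6.6266 × 1.4147 ÷ 9.3744 = 1.000027
Product ≈ 1 (deviation 0.003%, within rounding noise).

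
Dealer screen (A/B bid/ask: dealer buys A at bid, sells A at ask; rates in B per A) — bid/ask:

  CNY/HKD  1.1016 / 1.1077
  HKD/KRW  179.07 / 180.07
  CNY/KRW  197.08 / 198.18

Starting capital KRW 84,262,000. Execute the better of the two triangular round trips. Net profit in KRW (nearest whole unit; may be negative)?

Best loop KRW → CNY → HKD → KRW:
KRW 84,262,000 ÷ 198.18 (buy CNY at ask) = CNY 425,179.13
CNY 425,179.13 × 1.1016 (sell CNY at bid) = HKD 468,377.33
HKD 468,377.33 × 179.07 (sell HKD at bid) = KRW 83,872,328

Net result: KRW -389,672 (no profitable arbitrage after spreads)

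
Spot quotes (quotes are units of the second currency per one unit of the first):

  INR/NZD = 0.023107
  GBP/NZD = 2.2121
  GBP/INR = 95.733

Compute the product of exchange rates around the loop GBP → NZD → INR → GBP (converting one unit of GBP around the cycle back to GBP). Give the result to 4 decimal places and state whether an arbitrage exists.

Around GBP → NZD → INR → GBP: 1 × 2.2121 ÷ 0.023107 ÷ 95.733 = 0.999999
Product ≈ 1 (deviation 0.000%, within rounding noise).

1.0000 (no arbitrage)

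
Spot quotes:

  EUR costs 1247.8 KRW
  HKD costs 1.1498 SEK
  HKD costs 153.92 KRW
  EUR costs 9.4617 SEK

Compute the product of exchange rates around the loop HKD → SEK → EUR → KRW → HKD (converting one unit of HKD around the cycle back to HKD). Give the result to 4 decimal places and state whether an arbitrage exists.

0.9852 (arbitrage exists)

Around HKD → SEK → EUR → KRW → HKD: 1 × 1.1498 ÷ 9.4617 × 1247.8 ÷ 153.92 = 0.985152
Product < 1; profitable direction is HKD → KRW → EUR → SEK → HKD.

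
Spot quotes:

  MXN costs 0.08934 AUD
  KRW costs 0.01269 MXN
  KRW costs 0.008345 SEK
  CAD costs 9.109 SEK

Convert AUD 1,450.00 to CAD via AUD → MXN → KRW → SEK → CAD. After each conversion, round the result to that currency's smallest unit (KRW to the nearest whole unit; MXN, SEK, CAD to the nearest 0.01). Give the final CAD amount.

CAD 1,171.70

AUD 1,450.00 ÷ 0.08934 = MXN 16,230.13
MXN 16,230.13 ÷ 0.01269 = KRW 1,278,970
KRW 1,278,970 × 0.008345 = SEK 10,673.00
SEK 10,673.00 ÷ 9.109 = CAD 1,171.70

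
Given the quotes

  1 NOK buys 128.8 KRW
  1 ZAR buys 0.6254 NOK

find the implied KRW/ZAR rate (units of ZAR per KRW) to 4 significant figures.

1 KRW ÷ 128.8 = 0.00776398 NOK
0.00776398 NOK ÷ 0.6254 = 0.0124144 ZAR

KRW/ZAR = 0.01241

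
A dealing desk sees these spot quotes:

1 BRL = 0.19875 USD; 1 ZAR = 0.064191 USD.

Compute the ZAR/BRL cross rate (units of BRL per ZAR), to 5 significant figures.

ZAR/BRL = 0.32297

1 ZAR × 0.064191 = 0.064191 USD
0.064191 USD ÷ 0.19875 = 0.322974 BRL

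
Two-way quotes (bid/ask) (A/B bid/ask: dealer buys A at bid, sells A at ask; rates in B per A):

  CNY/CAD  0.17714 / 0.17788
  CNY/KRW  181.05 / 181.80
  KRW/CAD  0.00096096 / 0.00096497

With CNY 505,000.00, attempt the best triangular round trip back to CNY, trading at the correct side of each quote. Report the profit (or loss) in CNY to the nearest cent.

Net profit: CNY 4,917.98

Best loop CNY → CAD → KRW → CNY:
CNY 505,000.00 × 0.17714 (sell CNY at bid) = CAD 89,455.70
CAD 89,455.70 ÷ 0.00096497 (buy KRW at ask) = KRW 92,703,089
KRW 92,703,089 ÷ 181.80 (buy CNY at ask) = CNY 509,917.98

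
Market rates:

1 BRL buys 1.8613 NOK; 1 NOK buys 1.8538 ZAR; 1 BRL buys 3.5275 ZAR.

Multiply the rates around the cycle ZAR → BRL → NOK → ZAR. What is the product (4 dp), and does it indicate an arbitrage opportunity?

0.9782 (arbitrage exists)

Around ZAR → BRL → NOK → ZAR: 1 ÷ 3.5275 × 1.8613 × 1.8538 = 0.978165
Product < 1; profitable direction is ZAR → NOK → BRL → ZAR.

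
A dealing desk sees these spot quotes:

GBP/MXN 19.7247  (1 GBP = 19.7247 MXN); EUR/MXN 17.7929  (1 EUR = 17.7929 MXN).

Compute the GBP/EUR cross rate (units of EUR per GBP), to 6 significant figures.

1 GBP × 19.7247 = 19.7247 MXN
19.7247 MXN ÷ 17.7929 = 1.10857 EUR

GBP/EUR = 1.10857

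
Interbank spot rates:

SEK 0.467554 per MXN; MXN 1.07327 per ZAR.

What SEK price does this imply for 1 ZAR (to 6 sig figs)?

1 ZAR × 1.07327 = 1.07327 MXN
1.07327 MXN × 0.467554 = 0.501812 SEK

ZAR/SEK = 0.501812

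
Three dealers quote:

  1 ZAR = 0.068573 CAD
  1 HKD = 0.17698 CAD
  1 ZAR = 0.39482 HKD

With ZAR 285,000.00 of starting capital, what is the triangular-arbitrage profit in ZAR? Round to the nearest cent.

Profit: ZAR 5,412.33

Profitable loop is ZAR → HKD → CAD → ZAR:
ZAR 285,000.00 × 0.39482 = HKD 112,523.70
HKD 112,523.70 × 0.17698 = CAD 19,914.44
CAD 19,914.44 ÷ 0.068573 = ZAR 290,412.33
Profit = ZAR 290,412.33 − ZAR 285,000.00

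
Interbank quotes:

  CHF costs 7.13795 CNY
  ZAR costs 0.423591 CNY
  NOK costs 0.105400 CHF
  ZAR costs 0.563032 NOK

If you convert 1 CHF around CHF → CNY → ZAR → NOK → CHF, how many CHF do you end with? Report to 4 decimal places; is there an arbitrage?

1.0000 (no arbitrage)

Around CHF → CNY → ZAR → NOK → CHF: 1 × 7.13795 ÷ 0.423591 × 0.563032 × 0.105400 = 1.000001
Product ≈ 1 (deviation 0.000%, within rounding noise).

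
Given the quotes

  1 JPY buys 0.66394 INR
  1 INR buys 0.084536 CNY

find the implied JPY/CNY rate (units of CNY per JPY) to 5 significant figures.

JPY/CNY = 0.056127

1 JPY × 0.66394 = 0.66394 INR
0.66394 INR × 0.084536 = 0.0561268 CNY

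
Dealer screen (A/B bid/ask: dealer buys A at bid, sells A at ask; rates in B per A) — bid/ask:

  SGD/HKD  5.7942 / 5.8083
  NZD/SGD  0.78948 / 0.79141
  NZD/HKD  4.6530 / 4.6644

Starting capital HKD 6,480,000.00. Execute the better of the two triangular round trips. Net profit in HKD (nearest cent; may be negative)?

Best loop HKD → SGD → NZD → HKD:
HKD 6,480,000.00 ÷ 5.8083 (buy SGD at ask) = SGD 1,115,644.85
SGD 1,115,644.85 ÷ 0.79141 (buy NZD at ask) = NZD 1,409,692.64
NZD 1,409,692.64 × 4.6530 (sell NZD at bid) = HKD 6,559,299.86

Net profit: HKD 79,299.86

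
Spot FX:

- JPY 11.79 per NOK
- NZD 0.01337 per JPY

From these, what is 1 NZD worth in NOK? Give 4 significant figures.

1 NZD ÷ 0.01337 = 74.7943 JPY
74.7943 JPY ÷ 11.79 = 6.34388 NOK

NZD/NOK = 6.344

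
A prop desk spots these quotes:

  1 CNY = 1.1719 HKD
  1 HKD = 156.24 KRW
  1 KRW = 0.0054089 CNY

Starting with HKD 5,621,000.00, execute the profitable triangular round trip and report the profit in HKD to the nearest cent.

Profit: HKD 54,731.58

Profitable loop is HKD → CNY → KRW → HKD:
HKD 5,621,000.00 ÷ 1.1719 = CNY 4,796,484.34
CNY 4,796,484.34 ÷ 0.0054089 = KRW 886,776,302
KRW 886,776,302 ÷ 156.24 = HKD 5,675,731.58
Profit = HKD 5,675,731.58 − HKD 5,621,000.00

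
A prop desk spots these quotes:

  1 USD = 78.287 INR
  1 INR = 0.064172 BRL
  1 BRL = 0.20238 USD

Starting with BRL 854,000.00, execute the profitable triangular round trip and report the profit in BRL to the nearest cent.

Profit: BRL 14,281.78

Profitable loop is BRL → USD → INR → BRL:
BRL 854,000.00 × 0.20238 = USD 172,832.52
USD 172,832.52 × 78.287 = INR 13,530,539.49
INR 13,530,539.49 × 0.064172 = BRL 868,281.78
Profit = BRL 868,281.78 − BRL 854,000.00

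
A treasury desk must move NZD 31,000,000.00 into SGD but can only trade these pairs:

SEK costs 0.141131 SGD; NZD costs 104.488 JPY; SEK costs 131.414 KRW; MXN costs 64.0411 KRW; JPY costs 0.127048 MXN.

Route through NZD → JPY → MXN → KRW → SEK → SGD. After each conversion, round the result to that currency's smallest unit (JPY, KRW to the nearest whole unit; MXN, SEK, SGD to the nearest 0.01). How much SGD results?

SGD 28,303,198.04

NZD 31,000,000.00 × 104.488 = JPY 3,239,128,000
JPY 3,239,128,000 × 0.127048 = MXN 411,524,734.14
MXN 411,524,734.14 × 64.0411 = KRW 26,354,496,652
KRW 26,354,496,652 ÷ 131.414 = SEK 200,545,578.49
SEK 200,545,578.49 × 0.141131 = SGD 28,303,198.04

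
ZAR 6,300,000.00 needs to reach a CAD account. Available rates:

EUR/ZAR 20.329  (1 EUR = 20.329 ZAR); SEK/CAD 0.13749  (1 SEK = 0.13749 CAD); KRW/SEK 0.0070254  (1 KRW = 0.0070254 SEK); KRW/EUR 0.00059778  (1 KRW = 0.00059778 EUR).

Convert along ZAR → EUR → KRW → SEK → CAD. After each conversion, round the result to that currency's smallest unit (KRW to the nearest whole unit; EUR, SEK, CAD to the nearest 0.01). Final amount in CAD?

CAD 500,755.03

ZAR 6,300,000.00 ÷ 20.329 = EUR 309,902.11
EUR 309,902.11 ÷ 0.00059778 = KRW 518,421,677
KRW 518,421,677 × 0.0070254 = SEK 3,642,119.65
SEK 3,642,119.65 × 0.13749 = CAD 500,755.03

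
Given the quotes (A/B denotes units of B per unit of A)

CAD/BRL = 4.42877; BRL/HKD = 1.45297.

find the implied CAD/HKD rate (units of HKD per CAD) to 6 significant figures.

CAD/HKD = 6.43487

1 CAD × 4.42877 = 4.42877 BRL
4.42877 BRL × 1.45297 = 6.43487 HKD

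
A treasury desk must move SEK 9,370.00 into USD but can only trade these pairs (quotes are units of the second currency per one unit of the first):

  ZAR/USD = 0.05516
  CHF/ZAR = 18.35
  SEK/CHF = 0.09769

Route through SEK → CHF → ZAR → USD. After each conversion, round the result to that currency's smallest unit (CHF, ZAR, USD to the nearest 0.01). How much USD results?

USD 926.51

SEK 9,370.00 × 0.09769 = CHF 915.36
CHF 915.36 × 18.35 = ZAR 16,796.86
ZAR 16,796.86 × 0.05516 = USD 926.51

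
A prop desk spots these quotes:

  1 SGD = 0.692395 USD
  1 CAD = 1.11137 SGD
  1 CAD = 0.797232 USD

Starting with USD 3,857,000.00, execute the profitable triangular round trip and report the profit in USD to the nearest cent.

Profit: USD 138,965.86

Profitable loop is USD → SGD → CAD → USD:
USD 3,857,000.00 ÷ 0.692395 = SGD 5,570,519.72
SGD 5,570,519.72 ÷ 1.11137 = CAD 5,012,299.88
CAD 5,012,299.88 × 0.797232 = USD 3,995,965.86
Profit = USD 3,995,965.86 − USD 3,857,000.00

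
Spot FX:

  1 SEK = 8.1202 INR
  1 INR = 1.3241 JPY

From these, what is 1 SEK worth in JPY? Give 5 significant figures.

1 SEK × 8.1202 = 8.1202 INR
8.1202 INR × 1.3241 = 10.752 JPY

SEK/JPY = 10.752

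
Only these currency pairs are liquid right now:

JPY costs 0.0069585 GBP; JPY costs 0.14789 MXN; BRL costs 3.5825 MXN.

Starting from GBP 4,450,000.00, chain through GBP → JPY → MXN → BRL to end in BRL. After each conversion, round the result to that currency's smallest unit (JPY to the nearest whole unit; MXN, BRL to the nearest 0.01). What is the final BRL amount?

BRL 26,399,578.30

GBP 4,450,000.00 ÷ 0.0069585 = JPY 639,505,641
JPY 639,505,641 × 0.14789 = MXN 94,576,489.25
MXN 94,576,489.25 ÷ 3.5825 = BRL 26,399,578.30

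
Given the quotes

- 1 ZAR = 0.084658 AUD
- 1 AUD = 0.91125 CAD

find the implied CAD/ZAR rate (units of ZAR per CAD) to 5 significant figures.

1 CAD ÷ 0.91125 = 1.09739 AUD
1.09739 AUD ÷ 0.084658 = 12.9627 ZAR

CAD/ZAR = 12.963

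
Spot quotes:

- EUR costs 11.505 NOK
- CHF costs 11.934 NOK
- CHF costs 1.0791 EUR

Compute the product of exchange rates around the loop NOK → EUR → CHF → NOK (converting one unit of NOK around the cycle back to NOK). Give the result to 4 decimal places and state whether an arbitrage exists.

0.9613 (arbitrage exists)

Around NOK → EUR → CHF → NOK: 1 ÷ 11.505 ÷ 1.0791 × 11.934 = 0.961253
Product < 1; profitable direction is NOK → CHF → EUR → NOK.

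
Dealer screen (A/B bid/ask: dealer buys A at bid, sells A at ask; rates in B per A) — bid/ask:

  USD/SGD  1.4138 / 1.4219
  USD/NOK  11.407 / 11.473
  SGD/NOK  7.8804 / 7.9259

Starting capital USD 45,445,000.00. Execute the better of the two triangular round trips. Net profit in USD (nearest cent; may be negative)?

Best loop USD → NOK → SGD → USD:
USD 45,445,000.00 × 11.407 (sell USD at bid) = NOK 518,391,115.00
NOK 518,391,115.00 ÷ 7.9259 (buy SGD at ask) = SGD 65,404,700.41
SGD 65,404,700.41 ÷ 1.4219 (buy USD at ask) = USD 45,998,101.42

Net profit: USD 553,101.42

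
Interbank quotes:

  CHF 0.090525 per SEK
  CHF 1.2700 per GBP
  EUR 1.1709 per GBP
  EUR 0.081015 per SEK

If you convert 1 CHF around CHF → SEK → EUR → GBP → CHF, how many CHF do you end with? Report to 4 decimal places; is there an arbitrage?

Around CHF → SEK → EUR → GBP → CHF: 1 ÷ 0.090525 × 0.081015 ÷ 1.1709 × 1.2700 = 0.970691
Product < 1; profitable direction is CHF → GBP → EUR → SEK → CHF.

0.9707 (arbitrage exists)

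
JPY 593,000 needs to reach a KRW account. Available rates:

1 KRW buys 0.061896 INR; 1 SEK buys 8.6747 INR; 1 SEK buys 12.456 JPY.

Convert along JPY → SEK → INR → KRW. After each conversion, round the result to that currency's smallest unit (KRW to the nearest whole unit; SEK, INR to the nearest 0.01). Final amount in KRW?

JPY 593,000 ÷ 12.456 = SEK 47,607.58
SEK 47,607.58 × 8.6747 = INR 412,981.47
INR 412,981.47 ÷ 0.061896 = KRW 6,672,184

KRW 6,672,184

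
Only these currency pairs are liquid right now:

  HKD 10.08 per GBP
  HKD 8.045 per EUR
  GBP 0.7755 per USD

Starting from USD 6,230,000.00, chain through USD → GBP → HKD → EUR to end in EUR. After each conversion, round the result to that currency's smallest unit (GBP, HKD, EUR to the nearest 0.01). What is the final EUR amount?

EUR 6,053,469.14

USD 6,230,000.00 × 0.7755 = GBP 4,831,365.00
GBP 4,831,365.00 × 10.08 = HKD 48,700,159.20
HKD 48,700,159.20 ÷ 8.045 = EUR 6,053,469.14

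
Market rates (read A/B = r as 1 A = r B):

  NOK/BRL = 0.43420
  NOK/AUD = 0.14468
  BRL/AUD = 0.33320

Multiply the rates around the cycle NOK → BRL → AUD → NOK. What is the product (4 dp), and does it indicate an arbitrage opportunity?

Around NOK → BRL → AUD → NOK: 1 × 0.43420 × 0.33320 ÷ 0.14468 = 0.999968
Product ≈ 1 (deviation 0.003%, within rounding noise).

1.0000 (no arbitrage)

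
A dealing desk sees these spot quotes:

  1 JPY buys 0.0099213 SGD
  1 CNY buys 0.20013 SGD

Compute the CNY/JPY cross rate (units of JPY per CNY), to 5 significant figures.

1 CNY × 0.20013 = 0.20013 SGD
0.20013 SGD ÷ 0.0099213 = 20.1718 JPY

CNY/JPY = 20.172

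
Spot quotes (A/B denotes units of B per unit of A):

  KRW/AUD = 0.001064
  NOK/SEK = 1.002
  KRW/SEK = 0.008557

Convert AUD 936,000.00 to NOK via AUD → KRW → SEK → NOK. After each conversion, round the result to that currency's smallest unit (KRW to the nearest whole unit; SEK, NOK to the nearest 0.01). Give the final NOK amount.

AUD 936,000.00 ÷ 0.001064 = KRW 879,699,248
KRW 879,699,248 × 0.008557 = SEK 7,527,586.47
SEK 7,527,586.47 ÷ 1.002 = NOK 7,512,561.35

NOK 7,512,561.35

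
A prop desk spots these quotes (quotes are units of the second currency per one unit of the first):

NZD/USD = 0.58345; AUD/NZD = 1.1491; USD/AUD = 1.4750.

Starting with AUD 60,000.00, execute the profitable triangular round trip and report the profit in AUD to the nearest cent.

Profitable loop is AUD → USD → NZD → AUD:
AUD 60,000.00 ÷ 1.4750 = USD 40,677.97
USD 40,677.97 ÷ 0.58345 = NZD 69,719.71
NZD 69,719.71 ÷ 1.1491 = AUD 60,673.32
Profit = AUD 60,673.32 − AUD 60,000.00

Profit: AUD 673.32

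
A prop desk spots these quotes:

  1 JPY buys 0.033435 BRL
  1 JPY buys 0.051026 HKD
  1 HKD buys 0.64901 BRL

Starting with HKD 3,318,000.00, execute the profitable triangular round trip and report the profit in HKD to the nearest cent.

Profitable loop is HKD → JPY → BRL → HKD:
HKD 3,318,000.00 ÷ 0.051026 = JPY 65,025,673
JPY 65,025,673 × 0.033435 = BRL 2,174,133.38
BRL 2,174,133.38 ÷ 0.64901 = HKD 3,349,922.78
Profit = HKD 3,349,922.78 − HKD 3,318,000.00

Profit: HKD 31,922.78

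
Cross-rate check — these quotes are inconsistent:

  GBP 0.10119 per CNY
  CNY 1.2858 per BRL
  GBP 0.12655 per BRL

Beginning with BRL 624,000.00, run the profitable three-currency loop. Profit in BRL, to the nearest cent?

Profitable loop is BRL → CNY → GBP → BRL:
BRL 624,000.00 × 1.2858 = CNY 802,339.20
CNY 802,339.20 × 0.10119 = GBP 81,188.70
GBP 81,188.70 ÷ 0.12655 = BRL 641,554.36
Profit = BRL 641,554.36 − BRL 624,000.00

Profit: BRL 17,554.36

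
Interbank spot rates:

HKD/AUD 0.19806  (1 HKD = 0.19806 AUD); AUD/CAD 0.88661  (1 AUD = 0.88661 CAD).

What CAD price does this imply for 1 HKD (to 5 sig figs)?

HKD/CAD = 0.17560

1 HKD × 0.19806 = 0.19806 AUD
0.19806 AUD × 0.88661 = 0.175602 CAD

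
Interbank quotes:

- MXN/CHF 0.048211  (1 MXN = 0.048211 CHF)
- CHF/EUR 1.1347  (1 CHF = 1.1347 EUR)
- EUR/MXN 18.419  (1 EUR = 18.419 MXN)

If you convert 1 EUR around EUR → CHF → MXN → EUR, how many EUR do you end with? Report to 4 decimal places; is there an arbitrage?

Around EUR → CHF → MXN → EUR: 1 ÷ 1.1347 ÷ 0.048211 ÷ 18.419 = 0.992446
Product < 1; profitable direction is EUR → MXN → CHF → EUR.

0.9924 (arbitrage exists)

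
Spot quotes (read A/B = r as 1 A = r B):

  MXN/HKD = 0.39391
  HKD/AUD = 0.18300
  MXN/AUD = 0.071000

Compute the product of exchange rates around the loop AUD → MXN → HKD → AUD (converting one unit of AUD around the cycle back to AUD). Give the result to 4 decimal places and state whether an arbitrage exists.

Around AUD → MXN → HKD → AUD: 1 ÷ 0.071000 × 0.39391 × 0.18300 = 1.015289
Product > 1; profitable direction is AUD → MXN → HKD → AUD.

1.0153 (arbitrage exists)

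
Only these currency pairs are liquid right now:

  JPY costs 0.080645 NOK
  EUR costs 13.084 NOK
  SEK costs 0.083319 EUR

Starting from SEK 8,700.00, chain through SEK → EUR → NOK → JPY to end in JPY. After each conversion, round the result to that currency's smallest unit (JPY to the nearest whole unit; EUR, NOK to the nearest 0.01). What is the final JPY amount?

JPY 117,606

SEK 8,700.00 × 0.083319 = EUR 724.88
EUR 724.88 × 13.084 = NOK 9,484.33
NOK 9,484.33 ÷ 0.080645 = JPY 117,606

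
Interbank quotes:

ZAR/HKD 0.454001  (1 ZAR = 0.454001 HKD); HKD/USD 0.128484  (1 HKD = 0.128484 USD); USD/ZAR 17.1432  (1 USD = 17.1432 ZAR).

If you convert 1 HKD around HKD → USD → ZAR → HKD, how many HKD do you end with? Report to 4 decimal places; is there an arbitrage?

Around HKD → USD → ZAR → HKD: 1 × 0.128484 × 17.1432 × 0.454001 = 0.999995
Product ≈ 1 (deviation 0.001%, within rounding noise).

1.0000 (no arbitrage)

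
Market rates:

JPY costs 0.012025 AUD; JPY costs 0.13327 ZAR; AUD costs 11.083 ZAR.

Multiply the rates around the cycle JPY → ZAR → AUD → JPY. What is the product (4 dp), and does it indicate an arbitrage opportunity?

1.0000 (no arbitrage)

Around JPY → ZAR → AUD → JPY: 1 × 0.13327 ÷ 11.083 ÷ 0.012025 = 0.999977
Product ≈ 1 (deviation 0.002%, within rounding noise).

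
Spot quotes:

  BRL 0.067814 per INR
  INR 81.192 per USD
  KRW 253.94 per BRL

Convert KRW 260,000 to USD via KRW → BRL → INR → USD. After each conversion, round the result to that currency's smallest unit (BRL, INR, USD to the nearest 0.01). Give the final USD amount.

KRW 260,000 ÷ 253.94 = BRL 1,023.86
BRL 1,023.86 ÷ 0.067814 = INR 15,098.06
INR 15,098.06 ÷ 81.192 = USD 185.96

USD 185.96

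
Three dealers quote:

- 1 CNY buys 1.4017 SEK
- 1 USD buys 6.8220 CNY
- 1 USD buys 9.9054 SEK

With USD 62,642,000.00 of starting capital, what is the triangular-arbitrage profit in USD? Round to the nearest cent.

Profit: USD 2,246,964.64

Profitable loop is USD → SEK → CNY → USD:
USD 62,642,000.00 × 9.9054 = SEK 620,494,066.80
SEK 620,494,066.80 ÷ 1.4017 = CNY 442,672,516.80
CNY 442,672,516.80 ÷ 6.8220 = USD 64,888,964.64
Profit = USD 64,888,964.64 − USD 62,642,000.00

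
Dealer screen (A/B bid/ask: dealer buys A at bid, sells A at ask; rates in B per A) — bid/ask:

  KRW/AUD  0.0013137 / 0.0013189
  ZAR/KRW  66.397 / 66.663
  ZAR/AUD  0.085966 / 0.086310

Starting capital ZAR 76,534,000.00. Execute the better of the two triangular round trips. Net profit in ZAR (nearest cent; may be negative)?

Net profit: ZAR 812,016.70

Best loop ZAR → KRW → AUD → ZAR:
ZAR 76,534,000.00 × 66.397 (sell ZAR at bid) = KRW 5,081,627,998
KRW 5,081,627,998 × 0.0013137 (sell KRW at bid) = AUD 6,675,734.70
AUD 6,675,734.70 ÷ 0.086310 (buy ZAR at ask) = ZAR 77,346,016.70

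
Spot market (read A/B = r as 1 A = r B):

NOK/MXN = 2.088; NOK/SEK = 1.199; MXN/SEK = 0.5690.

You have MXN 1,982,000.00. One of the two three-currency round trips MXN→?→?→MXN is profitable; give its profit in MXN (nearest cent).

Profitable loop is MXN → NOK → SEK → MXN:
MXN 1,982,000.00 ÷ 2.088 = NOK 949,233.72
NOK 949,233.72 × 1.199 = SEK 1,138,131.23
SEK 1,138,131.23 ÷ 0.5690 = MXN 2,000,230.63
Profit = MXN 2,000,230.63 − MXN 1,982,000.00

Profit: MXN 18,230.63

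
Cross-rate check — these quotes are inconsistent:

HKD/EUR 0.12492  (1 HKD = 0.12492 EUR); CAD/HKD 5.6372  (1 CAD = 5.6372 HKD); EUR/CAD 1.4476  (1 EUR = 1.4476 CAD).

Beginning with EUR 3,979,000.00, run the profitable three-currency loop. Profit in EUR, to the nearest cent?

Profit: EUR 77,186.66

Profitable loop is EUR → CAD → HKD → EUR:
EUR 3,979,000.00 × 1.4476 = CAD 5,760,000.40
CAD 5,760,000.40 × 5.6372 = HKD 32,470,274.25
HKD 32,470,274.25 × 0.12492 = EUR 4,056,186.66
Profit = EUR 4,056,186.66 − EUR 3,979,000.00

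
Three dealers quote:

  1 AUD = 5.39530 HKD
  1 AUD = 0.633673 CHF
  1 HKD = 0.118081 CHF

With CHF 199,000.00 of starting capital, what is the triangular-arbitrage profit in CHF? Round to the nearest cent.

Profitable loop is CHF → AUD → HKD → CHF:
CHF 199,000.00 ÷ 0.633673 = AUD 314,042.10
AUD 314,042.10 × 5.39530 = HKD 1,694,351.35
HKD 1,694,351.35 × 0.118081 = CHF 200,070.70
Profit = CHF 200,070.70 − CHF 199,000.00

Profit: CHF 1,070.70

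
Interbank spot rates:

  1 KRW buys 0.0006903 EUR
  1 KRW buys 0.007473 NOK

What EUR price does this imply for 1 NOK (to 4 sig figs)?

1 NOK ÷ 0.007473 = 133.815 KRW
133.815 KRW × 0.0006903 = 0.0923725 EUR

NOK/EUR = 0.09237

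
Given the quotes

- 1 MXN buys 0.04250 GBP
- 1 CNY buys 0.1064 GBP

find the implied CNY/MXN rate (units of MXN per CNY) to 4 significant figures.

CNY/MXN = 2.504

1 CNY × 0.1064 = 0.1064 GBP
0.1064 GBP ÷ 0.04250 = 2.50353 MXN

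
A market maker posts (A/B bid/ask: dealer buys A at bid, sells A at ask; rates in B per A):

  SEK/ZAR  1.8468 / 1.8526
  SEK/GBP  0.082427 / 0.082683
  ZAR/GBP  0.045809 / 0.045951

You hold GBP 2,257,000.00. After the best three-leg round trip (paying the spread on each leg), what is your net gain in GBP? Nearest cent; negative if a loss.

Best loop GBP → SEK → ZAR → GBP:
GBP 2,257,000.00 ÷ 0.082683 (buy SEK at ask) = SEK 27,297,025.99
SEK 27,297,025.99 × 1.8468 (sell SEK at bid) = ZAR 50,412,147.60
ZAR 50,412,147.60 × 0.045809 (sell ZAR at bid) = GBP 2,309,330.07

Net profit: GBP 52,330.07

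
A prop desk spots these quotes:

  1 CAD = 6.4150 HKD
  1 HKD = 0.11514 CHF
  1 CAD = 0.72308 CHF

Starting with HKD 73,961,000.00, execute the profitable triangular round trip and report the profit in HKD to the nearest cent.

Profit: HKD 1,589,842.37

Profitable loop is HKD → CHF → CAD → HKD:
HKD 73,961,000.00 × 0.11514 = CHF 8,515,869.54
CHF 8,515,869.54 ÷ 0.72308 = CAD 11,777,216.27
CAD 11,777,216.27 × 6.4150 = HKD 75,550,842.37
Profit = HKD 75,550,842.37 − HKD 73,961,000.00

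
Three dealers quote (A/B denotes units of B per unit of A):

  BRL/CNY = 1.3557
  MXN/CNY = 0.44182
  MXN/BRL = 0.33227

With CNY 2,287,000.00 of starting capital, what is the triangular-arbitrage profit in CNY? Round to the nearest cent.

Profitable loop is CNY → MXN → BRL → CNY:
CNY 2,287,000.00 ÷ 0.44182 = MXN 5,176,316.15
MXN 5,176,316.15 × 0.33227 = BRL 1,719,934.57
BRL 1,719,934.57 × 1.3557 = CNY 2,331,715.29
Profit = CNY 2,331,715.29 − CNY 2,287,000.00

Profit: CNY 44,715.29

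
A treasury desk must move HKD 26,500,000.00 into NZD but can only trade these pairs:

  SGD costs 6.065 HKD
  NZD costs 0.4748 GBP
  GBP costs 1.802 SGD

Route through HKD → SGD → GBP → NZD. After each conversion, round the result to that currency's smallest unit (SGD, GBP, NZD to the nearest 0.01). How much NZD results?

NZD 5,106,808.49

HKD 26,500,000.00 ÷ 6.065 = SGD 4,369,332.23
SGD 4,369,332.23 ÷ 1.802 = GBP 2,424,712.67
GBP 2,424,712.67 ÷ 0.4748 = NZD 5,106,808.49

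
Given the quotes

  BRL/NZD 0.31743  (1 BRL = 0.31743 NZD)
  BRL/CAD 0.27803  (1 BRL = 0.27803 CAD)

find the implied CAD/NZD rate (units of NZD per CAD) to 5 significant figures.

1 CAD ÷ 0.27803 = 3.59673 BRL
3.59673 BRL × 0.31743 = 1.14171 NZD

CAD/NZD = 1.1417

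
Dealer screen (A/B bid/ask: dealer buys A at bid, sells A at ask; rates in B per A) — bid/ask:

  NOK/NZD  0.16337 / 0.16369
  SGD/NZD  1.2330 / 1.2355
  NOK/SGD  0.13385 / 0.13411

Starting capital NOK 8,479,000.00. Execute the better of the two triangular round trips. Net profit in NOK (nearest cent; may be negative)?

Net profit: NOK 69,776.02

Best loop NOK → SGD → NZD → NOK:
NOK 8,479,000.00 × 0.13385 (sell NOK at bid) = SGD 1,134,914.15
SGD 1,134,914.15 × 1.2330 (sell SGD at bid) = NZD 1,399,349.15
NZD 1,399,349.15 ÷ 0.16369 (buy NOK at ask) = NOK 8,548,776.02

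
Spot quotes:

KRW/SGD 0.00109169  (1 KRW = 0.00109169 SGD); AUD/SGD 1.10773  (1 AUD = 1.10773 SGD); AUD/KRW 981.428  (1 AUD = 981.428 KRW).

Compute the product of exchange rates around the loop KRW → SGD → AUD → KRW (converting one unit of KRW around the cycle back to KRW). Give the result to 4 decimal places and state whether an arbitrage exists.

Around KRW → SGD → AUD → KRW: 1 × 0.00109169 ÷ 1.10773 × 981.428 = 0.967217
Product < 1; profitable direction is KRW → AUD → SGD → KRW.

0.9672 (arbitrage exists)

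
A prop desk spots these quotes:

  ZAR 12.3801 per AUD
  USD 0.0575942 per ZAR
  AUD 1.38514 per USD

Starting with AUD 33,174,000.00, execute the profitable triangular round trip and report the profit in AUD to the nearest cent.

Profit: AUD 415,324.22

Profitable loop is AUD → USD → ZAR → AUD:
AUD 33,174,000.00 ÷ 1.38514 = USD 23,949,925.64
USD 23,949,925.64 ÷ 0.0575942 = ZAR 415,839,192.82
ZAR 415,839,192.82 ÷ 12.3801 = AUD 33,589,324.22
Profit = AUD 33,589,324.22 − AUD 33,174,000.00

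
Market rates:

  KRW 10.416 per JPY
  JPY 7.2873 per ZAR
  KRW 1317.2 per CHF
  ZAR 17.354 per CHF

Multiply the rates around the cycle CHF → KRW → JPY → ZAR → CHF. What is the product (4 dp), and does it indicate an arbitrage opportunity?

Around CHF → KRW → JPY → ZAR → CHF: 1 × 1317.2 ÷ 10.416 ÷ 7.2873 ÷ 17.354 = 0.999964
Product ≈ 1 (deviation 0.004%, within rounding noise).

1.0000 (no arbitrage)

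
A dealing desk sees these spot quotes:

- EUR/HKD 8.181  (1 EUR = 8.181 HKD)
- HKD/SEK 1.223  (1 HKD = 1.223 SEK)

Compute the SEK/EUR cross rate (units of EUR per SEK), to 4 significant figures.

1 SEK ÷ 1.223 = 0.817661 HKD
0.817661 HKD ÷ 8.181 = 0.0999464 EUR

SEK/EUR = 0.09995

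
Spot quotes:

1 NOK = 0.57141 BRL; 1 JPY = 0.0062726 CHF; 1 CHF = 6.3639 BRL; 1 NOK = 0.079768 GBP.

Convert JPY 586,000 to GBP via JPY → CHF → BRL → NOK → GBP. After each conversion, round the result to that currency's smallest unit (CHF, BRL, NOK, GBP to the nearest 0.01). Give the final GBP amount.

GBP 3,265.49

JPY 586,000 × 0.0062726 = CHF 3,675.74
CHF 3,675.74 × 6.3639 = BRL 23,392.04
BRL 23,392.04 ÷ 0.57141 = NOK 40,937.40
NOK 40,937.40 × 0.079768 = GBP 3,265.49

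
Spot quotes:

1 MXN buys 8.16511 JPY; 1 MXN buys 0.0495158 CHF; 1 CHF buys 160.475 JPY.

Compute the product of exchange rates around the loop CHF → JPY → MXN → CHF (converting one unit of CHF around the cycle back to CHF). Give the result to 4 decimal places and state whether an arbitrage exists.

0.9732 (arbitrage exists)

Around CHF → JPY → MXN → CHF: 1 × 160.475 ÷ 8.16511 × 0.0495158 = 0.973171
Product < 1; profitable direction is CHF → MXN → JPY → CHF.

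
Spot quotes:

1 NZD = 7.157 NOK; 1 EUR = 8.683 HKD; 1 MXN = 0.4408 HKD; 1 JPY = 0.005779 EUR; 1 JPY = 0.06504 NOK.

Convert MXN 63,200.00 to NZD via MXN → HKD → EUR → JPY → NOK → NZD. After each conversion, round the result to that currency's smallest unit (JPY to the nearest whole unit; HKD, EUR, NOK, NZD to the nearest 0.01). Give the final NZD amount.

MXN 63,200.00 × 0.4408 = HKD 27,858.56
HKD 27,858.56 ÷ 8.683 = EUR 3,208.40
EUR 3,208.40 ÷ 0.005779 = JPY 555,183
JPY 555,183 × 0.06504 = NOK 36,109.10
NOK 36,109.10 ÷ 7.157 = NZD 5,045.28

NZD 5,045.28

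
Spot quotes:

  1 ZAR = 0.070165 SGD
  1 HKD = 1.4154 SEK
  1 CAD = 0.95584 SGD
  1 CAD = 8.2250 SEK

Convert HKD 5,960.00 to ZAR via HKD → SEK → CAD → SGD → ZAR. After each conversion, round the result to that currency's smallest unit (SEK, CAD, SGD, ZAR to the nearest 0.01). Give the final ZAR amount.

HKD 5,960.00 × 1.4154 = SEK 8,435.78
SEK 8,435.78 ÷ 8.2250 = CAD 1,025.63
CAD 1,025.63 × 0.95584 = SGD 980.34
SGD 980.34 ÷ 0.070165 = ZAR 13,971.92

ZAR 13,971.92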